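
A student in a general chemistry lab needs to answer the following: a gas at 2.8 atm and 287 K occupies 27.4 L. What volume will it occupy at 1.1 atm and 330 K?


P1V1/T1 = P2V2/T2
V2 = P1V1T2/(T1P2)
= 2.8×27.4×330/(287×1.1)
= 80.195 L

80.195 L


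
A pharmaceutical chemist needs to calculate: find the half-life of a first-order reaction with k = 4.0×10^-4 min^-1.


t½ = ln2/k = 0.693147/(4.0×10^-4 min^-1)
= 1733 min

1733 min


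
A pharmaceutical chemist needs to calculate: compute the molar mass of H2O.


M(H2O) = 2×1.008 + 1×16.0
= 2.02 + 16.0
= 18.02 g/mol

18.02 g/mol


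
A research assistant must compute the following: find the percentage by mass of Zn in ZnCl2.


M(ZnCl2) = 1×65.38 + 2×35.45 = 136.28 g/mol
Mass of Zn = 1 × 65.38 = 65.38 g/mol
% Zn = 65.38/136.28 × 100 = 47.97%

47.97%


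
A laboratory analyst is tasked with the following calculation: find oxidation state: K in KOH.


Group 1 metal: +1
Oxidation number: +1

+1


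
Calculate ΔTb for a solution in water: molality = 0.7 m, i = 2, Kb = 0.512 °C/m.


ΔTb = Kb × m × i
= 0.512 × 0.7 × 2
= 0.7168 °C

0.7168 °C


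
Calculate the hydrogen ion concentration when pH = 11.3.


[H+] = 10^(-pH) = 10^(-11.3)
= 5.01×10^-12 M

5.01×10^-12 M


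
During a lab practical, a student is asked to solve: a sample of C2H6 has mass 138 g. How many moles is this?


M(C2H6) = 30.07 g/mol
n = mass/M = 138/30.07 = 4.5893 mol

4.5893 mol


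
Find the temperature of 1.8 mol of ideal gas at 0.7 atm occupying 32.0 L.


PV = nRT  (R = 0.08206 L·atm/(mol·K))
T = PV/(nR) = 0.7×32.0/(1.8×0.08206)
= 22.40/0.147708
= 151.65 K

151.65 K


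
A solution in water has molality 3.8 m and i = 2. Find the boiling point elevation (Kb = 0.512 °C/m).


ΔTb = Kb × m × i
= 0.512 × 3.8 × 2
= 3.8912 °C

3.8912 °C


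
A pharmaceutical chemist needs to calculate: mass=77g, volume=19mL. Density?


ρ = mass/volume
= 77/19
= 4.053 g/mL

4.053 g/mL


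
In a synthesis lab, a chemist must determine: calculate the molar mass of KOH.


M(KOH) = 1×39.1 + 1×16.0 + 1×1.008
= 39.1 + 16.0 + 1.01
= 56.11 g/mol

56.11 g/mol


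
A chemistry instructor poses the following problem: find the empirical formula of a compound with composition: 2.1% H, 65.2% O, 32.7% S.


Assume 100 g sample. Moles of each element:
  H: 2.1/1.008 = 2.083 mol
  O: 65.2/16.0 = 4.075 mol
  S: 32.7/32.07 = 1.02 mol
Divide by smallest (1.02):
  H: 2.083/1.02 = 2.04
  O: 4.075/1.02 = 4.0
  S: 1.02/1.02 = 1.0
Empirical formula: H2SO4

H2SO4


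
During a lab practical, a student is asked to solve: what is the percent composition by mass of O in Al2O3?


M(Al2O3) = 2×26.98 + 3×16.0 = 101.96 g/mol
Mass of O = 3 × 16.0 = 48.00 g/mol
% O = 48.00/101.96 × 100 = 47.08%

47.08%


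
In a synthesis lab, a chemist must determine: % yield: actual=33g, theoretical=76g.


% yield = actual/theoretical × 100
= 33/76 × 100
= 43.42%

43.42%


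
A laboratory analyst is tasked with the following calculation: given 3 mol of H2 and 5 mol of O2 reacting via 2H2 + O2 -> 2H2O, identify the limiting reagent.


Mole ratio available / coefficient:
  H2: 3/2 = 1.500
  O2: 5/1 = 5.000
Smaller ratio is limiting.

H2


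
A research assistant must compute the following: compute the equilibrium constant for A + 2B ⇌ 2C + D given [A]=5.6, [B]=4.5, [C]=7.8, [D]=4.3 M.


Kc = [C]^2[D]/([A][B]^2)
= (7.8^2 × 4.3^1)/(5.6^1 × 4.5^2)
= 261.612/113.4
= 2.307

2.307


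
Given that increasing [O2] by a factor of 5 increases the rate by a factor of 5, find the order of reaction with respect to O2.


rate ∝ [O2]^n
5^n = 5 → n = 1
Order in O2: 1

1


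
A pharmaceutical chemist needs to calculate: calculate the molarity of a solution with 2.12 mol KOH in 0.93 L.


M = n/V = 2.12/0.93 = 2.280 mol/L

2.280 M


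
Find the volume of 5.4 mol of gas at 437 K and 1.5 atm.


PV = nRT  (R = 0.08206 L·atm/(mol·K))
V = nRT/P = 5.4×0.08206×437/1.5
= 129.097 L

129.097 L


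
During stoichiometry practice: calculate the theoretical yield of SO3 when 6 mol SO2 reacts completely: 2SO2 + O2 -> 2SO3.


Mole ratio SO3:SO2 = 2:2
n(SO3) = 6 × 2/2 = 6.000 mol
mass = 6.000 × 80.07 = 480.42 g

480.42 g


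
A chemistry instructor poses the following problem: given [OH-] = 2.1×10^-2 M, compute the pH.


pOH = -log10([OH-]) = -log10(2.1×10^-2)
= 2 - log10(2.1) = 1.68
pH = 14 - pOH = 14 - 1.68 = 12.32

12.32


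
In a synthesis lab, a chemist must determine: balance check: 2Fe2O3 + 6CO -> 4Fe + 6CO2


Equation: 2Fe2O3 + 6CO -> 4Fe + 6CO2
Check atoms: C: 6=6, Fe: 4=4, O: 12=12
Balanced

Yes, balanced


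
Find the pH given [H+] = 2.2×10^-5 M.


pH = -log10([H+]) = -log10(2.2×10^-5)
= 5 - log10(2.2)
= 5 - 0.34
= 4.66

4.66


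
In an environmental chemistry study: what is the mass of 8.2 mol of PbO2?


M(PbO2) = 239.2 g/mol
mass = n × M = 8.2 × 239.2 = 1961.44 g

1961.44 g


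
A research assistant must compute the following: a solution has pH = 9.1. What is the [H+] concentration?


[H+] = 10^(-pH) = 10^(-9.1)
= 7.94×10^-10 M

7.94×10^-10 M


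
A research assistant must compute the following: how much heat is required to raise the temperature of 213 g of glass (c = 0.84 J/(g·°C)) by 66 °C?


q = mcΔT = 213 × 0.84 × 66
= 11808.72 J

11808.72 J


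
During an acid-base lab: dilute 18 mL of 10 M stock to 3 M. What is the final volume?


C1V1 = C2V2
10 × 18 = 3 × V2
V2 = 180/3 = 60.0 mL

60.0 mL


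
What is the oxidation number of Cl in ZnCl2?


halide: -1
Oxidation number: -1

-1


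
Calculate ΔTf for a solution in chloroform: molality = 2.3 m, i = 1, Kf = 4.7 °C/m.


ΔTf = Kf × m × i
= 4.7 × 2.3 × 1
= 10.81 °C

10.81 °C


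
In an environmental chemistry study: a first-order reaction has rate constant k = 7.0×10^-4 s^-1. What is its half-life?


t½ = ln2/k = 0.693147/(7.0×10^-4 s^-1)
= 990.2 s

990.2 s


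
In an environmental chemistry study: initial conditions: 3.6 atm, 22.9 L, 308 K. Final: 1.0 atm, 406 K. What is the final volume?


P1V1/T1 = P2V2/T2
V2 = P1V1T2/(T1P2)
= 3.6×22.9×406/(308×1.0)
= 108.671 L

108.671 L


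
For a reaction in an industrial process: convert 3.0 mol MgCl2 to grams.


M(MgCl2) = 95.21 g/mol
mass = n × M = 3.0 × 95.21 = 285.63 g

285.63 g


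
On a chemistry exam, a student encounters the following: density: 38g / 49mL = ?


ρ = mass/volume
= 38/49
= 0.776 g/mL

0.776 g/mL


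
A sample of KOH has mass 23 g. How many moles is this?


M(KOH) = 56.11 g/mol
n = mass/M = 23/56.11 = 0.4099 mol

0.4099 mol


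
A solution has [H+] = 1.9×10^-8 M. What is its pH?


pH = -log10([H+]) = -log10(1.9×10^-8)
= 8 - log10(1.9)
= 8 - 0.28
= 7.72

7.72


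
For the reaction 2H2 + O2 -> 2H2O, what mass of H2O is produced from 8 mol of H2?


Mole ratio H2O:H2 = 2:2
n(H2O) = 8 × 2/2 = 8.000 mol
mass = 8.000 × 18.02 = 144.16 g

144.16 g


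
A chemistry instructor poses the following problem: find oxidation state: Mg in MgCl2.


Group 2 metal: +2
Oxidation number: +2

+2


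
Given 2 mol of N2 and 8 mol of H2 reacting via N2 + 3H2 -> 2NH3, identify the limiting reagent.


Mole ratio available / coefficient:
  N2: 2/1 = 2.000
  H2: 8/3 = 2.667
Smaller ratio is limiting.

N2


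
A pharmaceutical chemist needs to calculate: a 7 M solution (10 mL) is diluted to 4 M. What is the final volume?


C1V1 = C2V2
7 × 10 = 4 × V2
V2 = 70/4 = 17.5 mL

17.5 mL


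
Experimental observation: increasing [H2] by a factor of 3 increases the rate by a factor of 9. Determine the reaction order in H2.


rate ∝ [H2]^n
3^n = 9 → n = 2
Order in H2: 2

2


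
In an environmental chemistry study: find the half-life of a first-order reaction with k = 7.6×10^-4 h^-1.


t½ = ln2/k = 0.693147/(7.6×10^-4 h^-1)
= 912.0 h

912.0 h


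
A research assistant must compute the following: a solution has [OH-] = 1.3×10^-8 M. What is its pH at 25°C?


pOH = -log10([OH-]) = -log10(1.3×10^-8)
= 8 - log10(1.3) = 7.89
pH = 14 - pOH = 14 - 7.89 = 6.11

6.11


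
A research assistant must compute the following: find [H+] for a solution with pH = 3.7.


[H+] = 10^(-pH) = 10^(-3.7)
= 2.0×10^-4 M

2.0×10^-4 M


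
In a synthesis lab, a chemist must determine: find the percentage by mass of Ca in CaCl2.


M(CaCl2) = 1×40.08 + 2×35.45 = 110.98 g/mol
Mass of Ca = 1 × 40.08 = 40.08 g/mol
% Ca = 40.08/110.98 × 100 = 36.11%

36.11%


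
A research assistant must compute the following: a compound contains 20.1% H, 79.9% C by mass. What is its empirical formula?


Assume 100 g sample. Moles of each element:
  H: 20.1/1.008 = 19.94 mol
  C: 79.9/12.01 = 6.653 mol
Divide by smallest (6.653):
  H: 19.94/6.653 = 3.0
  C: 6.653/6.653 = 1.0
Empirical formula: CH3

CH3


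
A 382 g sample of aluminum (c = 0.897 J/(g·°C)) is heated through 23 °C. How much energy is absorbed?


q = mcΔT = 382 × 0.897 × 23
= 7881.04 J

7881.04 J


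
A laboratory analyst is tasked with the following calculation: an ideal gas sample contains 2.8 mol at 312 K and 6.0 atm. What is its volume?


PV = nRT  (R = 0.08206 L·atm/(mol·K))
V = nRT/P = 2.8×0.08206×312/6.0
= 11.948 L

11.948 L


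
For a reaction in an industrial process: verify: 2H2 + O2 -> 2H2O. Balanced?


Equation: 2H2 + O2 -> 2H2O
Check atoms: H: 4=4, O: 2=2
Balanced

Yes, balanced


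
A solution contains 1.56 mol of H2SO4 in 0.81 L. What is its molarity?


M = n/V = 1.56/0.81 = 1.926 mol/L

1.926 M


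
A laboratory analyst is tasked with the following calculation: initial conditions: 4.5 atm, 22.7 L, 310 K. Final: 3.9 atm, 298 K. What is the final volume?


P1V1/T1 = P2V2/T2
V2 = P1V1T2/(T1P2)
= 4.5×22.7×298/(310×3.9)
= 25.178 L

25.178 L


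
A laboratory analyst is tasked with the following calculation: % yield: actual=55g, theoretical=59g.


% yield = actual/theoretical × 100
= 55/59 × 100
= 93.22%

93.22%


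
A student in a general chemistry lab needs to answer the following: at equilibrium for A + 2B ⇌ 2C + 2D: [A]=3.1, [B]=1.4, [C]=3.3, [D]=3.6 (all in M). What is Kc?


Kc = [C]^2[D]^2/([A][B]^2)
= (3.3^2 × 3.6^2)/(3.1^1 × 1.4^2)
= 141.1344/6.076
= 23.23

23.23


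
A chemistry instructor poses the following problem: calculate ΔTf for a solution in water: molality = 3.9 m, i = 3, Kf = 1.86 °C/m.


ΔTf = Kf × m × i
= 1.86 × 3.9 × 3
= 21.762 °C

21.762 °C


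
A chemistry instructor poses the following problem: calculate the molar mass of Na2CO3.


M(Na2CO3) = 2×22.99 + 1×12.01 + 3×16.0
= 45.98 + 12.01 + 48.0
= 105.99 g/mol

105.99 g/mol


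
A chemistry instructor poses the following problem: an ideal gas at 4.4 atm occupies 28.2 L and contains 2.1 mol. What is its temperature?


PV = nRT  (R = 0.08206 L·atm/(mol·K))
T = PV/(nR) = 4.4×28.2/(2.1×0.08206)
= 124.08/0.172326
= 720.03 K

720.03 K


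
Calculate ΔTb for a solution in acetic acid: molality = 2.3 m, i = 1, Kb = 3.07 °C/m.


ΔTb = Kb × m × i
= 3.07 × 2.3 × 1
= 7.061 °C

7.061 °C


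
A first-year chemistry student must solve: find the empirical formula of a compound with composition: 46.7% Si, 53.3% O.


Assume 100 g sample. Moles of each element:
  Si: 46.7/28.09 = 1.663 mol
  O: 53.3/16.0 = 3.331 mol
Divide by smallest (1.663):
  Si: 1.663/1.663 = 1.0
  O: 3.331/1.663 = 2.0
Empirical formula: SiO2

SiO2


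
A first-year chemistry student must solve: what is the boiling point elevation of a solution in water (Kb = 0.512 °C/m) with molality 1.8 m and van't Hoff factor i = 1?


ΔTb = Kb × m × i
= 0.512 × 1.8 × 1
= 0.9216 °C

0.9216 °C


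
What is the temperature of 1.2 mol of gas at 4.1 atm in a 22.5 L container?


PV = nRT  (R = 0.08206 L·atm/(mol·K))
T = PV/(nR) = 4.1×22.5/(1.2×0.08206)
= 92.25/0.098472
= 936.81 K

936.81 K


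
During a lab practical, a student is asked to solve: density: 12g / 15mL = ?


ρ = mass/volume
= 12/15
= 0.8 g/mL

0.8 g/mL


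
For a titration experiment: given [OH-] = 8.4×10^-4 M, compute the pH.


pOH = -log10([OH-]) = -log10(8.4×10^-4)
= 4 - log10(8.4) = 3.08
pH = 14 - pOH = 14 - 3.08 = 10.92

10.92


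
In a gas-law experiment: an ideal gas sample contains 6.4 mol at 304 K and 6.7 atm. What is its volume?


PV = nRT  (R = 0.08206 L·atm/(mol·K))
V = nRT/P = 6.4×0.08206×304/6.7
= 23.829 L

23.829 L


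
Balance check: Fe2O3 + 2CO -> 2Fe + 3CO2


Equation: Fe2O3 + 2CO -> 2Fe + 3CO2
Check atoms: C: 2≠3, Fe: 2=2, O: 5≠6
Not balanced

No, not balanced


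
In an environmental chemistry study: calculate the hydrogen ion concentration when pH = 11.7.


[H+] = 10^(-pH) = 10^(-11.7)
= 2.0×10^-12 M

2.0×10^-12 M


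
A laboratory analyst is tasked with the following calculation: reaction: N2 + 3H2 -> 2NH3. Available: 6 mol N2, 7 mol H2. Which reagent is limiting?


Mole ratio available / coefficient:
  N2: 6/1 = 6.000
  H2: 7/3 = 2.333
Smaller ratio is limiting.

H2


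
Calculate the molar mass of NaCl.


M(NaCl) = 1×22.99 + 1×35.45
= 22.99 + 35.45
= 58.44 g/mol

58.44 g/mol


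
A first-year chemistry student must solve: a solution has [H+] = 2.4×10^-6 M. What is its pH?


pH = -log10([H+]) = -log10(2.4×10^-6)
= 6 - log10(2.4)
= 6 - 0.38
= 5.62

5.62


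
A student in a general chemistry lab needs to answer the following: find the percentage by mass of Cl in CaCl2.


M(CaCl2) = 1×40.08 + 2×35.45 = 110.98 g/mol
Mass of Cl = 2 × 35.45 = 70.90 g/mol
% Cl = 70.90/110.98 × 100 = 63.89%

63.89%


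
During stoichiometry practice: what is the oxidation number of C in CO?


x + (-2) = 0, so x = +2
Oxidation number: +2

+2


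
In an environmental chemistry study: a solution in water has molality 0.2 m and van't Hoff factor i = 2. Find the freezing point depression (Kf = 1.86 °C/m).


ΔTf = Kf × m × i
= 1.86 × 0.2 × 2
= 0.744 °C

0.744 °C


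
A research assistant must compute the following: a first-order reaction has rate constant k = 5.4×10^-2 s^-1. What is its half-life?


t½ = ln2/k = 0.693147/(5.4×10^-2 s^-1)
= 12.84 s

12.84 s


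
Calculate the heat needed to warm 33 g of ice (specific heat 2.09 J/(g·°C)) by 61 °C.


q = mcΔT = 33 × 2.09 × 61
= 4207.17 J

4207.17 J


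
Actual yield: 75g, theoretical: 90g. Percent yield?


% yield = actual/theoretical × 100
= 75/90 × 100
= 83.33%

83.33%


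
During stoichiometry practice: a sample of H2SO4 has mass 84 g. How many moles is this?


M(H2SO4) = 98.09 g/mol
n = mass/M = 84/98.09 = 0.8564 mol

0.8564 mol


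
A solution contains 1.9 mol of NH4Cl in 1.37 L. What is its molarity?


M = n/V = 1.9/1.37 = 1.387 mol/L

1.387 M


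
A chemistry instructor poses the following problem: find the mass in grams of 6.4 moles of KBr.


M(KBr) = 119.0 g/mol
mass = n × M = 6.4 × 119.0 = 761.60 g

761.60 g


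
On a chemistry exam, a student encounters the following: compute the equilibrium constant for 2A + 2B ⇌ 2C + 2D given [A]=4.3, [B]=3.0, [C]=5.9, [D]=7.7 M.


Kc = [C]^2[D]^2/([A]^2[B]^2)
= (5.9^2 × 7.7^2)/(4.3^2 × 3.0^2)
= 2063.8849/166.41
= 12.40

12.40


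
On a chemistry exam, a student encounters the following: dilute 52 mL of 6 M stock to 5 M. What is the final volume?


C1V1 = C2V2
6 × 52 = 5 × V2
V2 = 312/5 = 62.4 mL

62.4 mL


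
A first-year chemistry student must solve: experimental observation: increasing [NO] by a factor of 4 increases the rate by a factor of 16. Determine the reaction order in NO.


rate ∝ [NO]^n
4^n = 16 → n = 2
Order in NO: 2

2


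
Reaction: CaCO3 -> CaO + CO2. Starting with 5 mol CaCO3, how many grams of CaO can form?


Mole ratio CaO:CaCO3 = 1:1
n(CaO) = 5 × 1/1 = 5.000 mol
mass = 5.000 × 56.08 = 280.4 g

280.4 g


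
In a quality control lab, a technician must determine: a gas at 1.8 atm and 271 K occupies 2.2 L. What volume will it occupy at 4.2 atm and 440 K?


P1V1/T1 = P2V2/T2
V2 = P1V1T2/(T1P2)
= 1.8×2.2×440/(271×4.2)
= 1.531 L

1.531 L


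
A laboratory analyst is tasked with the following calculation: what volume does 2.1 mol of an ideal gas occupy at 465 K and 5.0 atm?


PV = nRT  (R = 0.08206 L·atm/(mol·K))
V = nRT/P = 2.1×0.08206×465/5.0
= 16.026 L

16.026 L


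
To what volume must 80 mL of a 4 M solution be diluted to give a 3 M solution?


C1V1 = C2V2
4 × 80 = 3 × V2
V2 = 320/3 = 106.67 mL

106.67 mL


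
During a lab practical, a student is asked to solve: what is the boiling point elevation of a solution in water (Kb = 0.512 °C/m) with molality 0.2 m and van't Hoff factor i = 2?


ΔTb = Kb × m × i
= 0.512 × 0.2 × 2
= 0.2048 °C

0.2048 °C


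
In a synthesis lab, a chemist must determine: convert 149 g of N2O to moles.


M(N2O) = 44.02 g/mol
n = mass/M = 149/44.02 = 3.3848 mol

3.3848 mol


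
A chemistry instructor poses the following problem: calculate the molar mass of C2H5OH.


M(C2H5OH) = 2×12.01 + 6×1.008 + 1×16.0
= 24.02 + 6.05 + 16.0
= 46.07 g/mol

46.07 g/mol


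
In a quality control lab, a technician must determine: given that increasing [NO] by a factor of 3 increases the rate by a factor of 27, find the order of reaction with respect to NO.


rate ∝ [NO]^n
3^n = 27 → n = 3
Order in NO: 3

3


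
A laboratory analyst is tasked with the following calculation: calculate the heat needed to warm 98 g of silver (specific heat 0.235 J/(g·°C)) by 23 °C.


q = mcΔT = 98 × 0.235 × 23
= 529.69 J

529.69 J


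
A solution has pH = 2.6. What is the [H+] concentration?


[H+] = 10^(-pH) = 10^(-2.6)
= 2.51×10^-3 M

2.51×10^-3 M


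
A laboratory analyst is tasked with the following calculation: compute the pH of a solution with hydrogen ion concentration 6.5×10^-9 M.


pH = -log10([H+]) = -log10(6.5×10^-9)
= 9 - log10(6.5)
= 9 - 0.81
= 8.19

8.19


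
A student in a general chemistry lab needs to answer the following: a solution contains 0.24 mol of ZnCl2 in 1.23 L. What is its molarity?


M = n/V = 0.24/1.23 = 0.195 mol/L

0.195 M


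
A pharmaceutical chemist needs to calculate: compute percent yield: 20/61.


% yield = actual/theoretical × 100
= 20/61 × 100
= 32.79%

32.79%


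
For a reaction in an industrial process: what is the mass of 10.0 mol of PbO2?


M(PbO2) = 239.2 g/mol
mass = n × M = 10.0 × 239.2 = 2392.00 g

2392.00 g


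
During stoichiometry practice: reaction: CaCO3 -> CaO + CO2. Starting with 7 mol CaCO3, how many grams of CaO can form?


Mole ratio CaO:CaCO3 = 1:1
n(CaO) = 7 × 1/1 = 7.000 mol
mass = 7.000 × 56.08 = 392.56 g

392.56 g


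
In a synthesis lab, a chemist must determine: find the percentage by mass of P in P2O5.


M(P2O5) = 2×30.97 + 5×16.0 = 141.94 g/mol
Mass of P = 2 × 30.97 = 61.94 g/mol
% P = 61.94/141.94 × 100 = 43.64%

43.64%


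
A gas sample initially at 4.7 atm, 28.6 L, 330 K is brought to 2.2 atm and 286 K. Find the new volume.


P1V1/T1 = P2V2/T2
V2 = P1V1T2/(T1P2)
= 4.7×28.6×286/(330×2.2)
= 52.953 L

52.953 L


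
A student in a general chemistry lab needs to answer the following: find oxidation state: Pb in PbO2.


x + 2(-2) = 0, so x = +4
Oxidation number: +4

+4


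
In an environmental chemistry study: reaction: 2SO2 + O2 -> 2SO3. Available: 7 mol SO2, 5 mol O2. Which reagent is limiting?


Mole ratio available / coefficient:
  SO2: 7/2 = 3.500
  O2: 5/1 = 5.000
Smaller ratio is limiting.

SO2


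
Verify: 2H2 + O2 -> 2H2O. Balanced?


Equation: 2H2 + O2 -> 2H2O
Check atoms: H: 4=4, O: 2=2
Balanced

Yes, balanced


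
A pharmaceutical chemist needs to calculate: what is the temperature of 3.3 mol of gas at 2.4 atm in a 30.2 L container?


PV = nRT  (R = 0.08206 L·atm/(mol·K))
T = PV/(nR) = 2.4×30.2/(3.3×0.08206)
= 72.48/0.270798
= 267.65 K

267.65 K


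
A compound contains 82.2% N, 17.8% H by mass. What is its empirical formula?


Assume 100 g sample. Moles of each element:
  N: 82.2/14.01 = 5.867 mol
  H: 17.8/1.008 = 17.659 mol
Divide by smallest (5.867):
  N: 5.867/5.867 = 1.0
  H: 17.659/5.867 = 3.01
Empirical formula: NH3

NH3


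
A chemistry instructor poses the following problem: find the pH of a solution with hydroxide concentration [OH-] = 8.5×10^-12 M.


pOH = -log10([OH-]) = -log10(8.5×10^-12)
= 12 - log10(8.5) = 11.07
pH = 14 - pOH = 14 - 11.07 = 2.93

2.93


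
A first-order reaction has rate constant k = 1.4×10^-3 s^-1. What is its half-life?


t½ = ln2/k = 0.693147/(1.4×10^-3 s^-1)
= 495.1 s

495.1 s


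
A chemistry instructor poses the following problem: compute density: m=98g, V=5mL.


ρ = mass/volume
= 98/5
= 19.6 g/mL

19.6 g/mL


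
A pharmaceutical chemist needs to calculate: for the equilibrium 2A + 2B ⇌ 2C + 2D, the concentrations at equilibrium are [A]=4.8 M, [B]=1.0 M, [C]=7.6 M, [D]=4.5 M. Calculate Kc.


Kc = [C]^2[D]^2/([A]^2[B]^2)
= (7.6^2 × 4.5^2)/(4.8^2 × 1.0^2)
= 1169.64/23.04
= 50.77

50.77


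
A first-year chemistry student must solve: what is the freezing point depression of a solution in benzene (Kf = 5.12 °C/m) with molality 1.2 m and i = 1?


ΔTf = Kf × m × i
= 5.12 × 1.2 × 1
= 6.144 °C

6.144 °C


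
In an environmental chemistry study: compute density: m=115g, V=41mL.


ρ = mass/volume
= 115/41
= 2.805 g/mL

2.805 g/mL


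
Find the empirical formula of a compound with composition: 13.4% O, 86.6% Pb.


Assume 100 g sample. Moles of each element:
  O: 13.4/16.0 = 0.838 mol
  Pb: 86.6/207.2 = 0.418 mol
Divide by smallest (0.418):
  O: 0.838/0.418 = 2.0
  Pb: 0.418/0.418 = 1.0
Empirical formula: PbO2

PbO2


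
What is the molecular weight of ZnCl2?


M(ZnCl2) = 1×65.38 + 2×35.45
= 65.38 + 70.9
= 136.28 g/mol

136.28 g/mol


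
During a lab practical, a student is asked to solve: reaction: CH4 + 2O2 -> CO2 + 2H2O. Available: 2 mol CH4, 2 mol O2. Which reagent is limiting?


Mole ratio available / coefficient:
  CH4: 2/1 = 2.000
  O2: 2/2 = 1.000
Smaller ratio is limiting.

O2


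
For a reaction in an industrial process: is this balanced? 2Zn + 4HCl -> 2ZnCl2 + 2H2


Equation: 2Zn + 4HCl -> 2ZnCl2 + 2H2
Check atoms: Cl: 4=4, H: 4=4, Zn: 2=2
Balanced

Yes, balanced


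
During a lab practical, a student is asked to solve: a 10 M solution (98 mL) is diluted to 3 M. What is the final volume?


C1V1 = C2V2
10 × 98 = 3 × V2
V2 = 980/3 = 326.67 mL

326.67 mL


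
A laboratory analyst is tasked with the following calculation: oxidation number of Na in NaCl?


Group 1 metal: +1
Oxidation number: +1

+1


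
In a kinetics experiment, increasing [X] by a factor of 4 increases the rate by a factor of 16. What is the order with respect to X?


rate ∝ [X]^n
4^n = 16 → n = 2
Order in X: 2

2


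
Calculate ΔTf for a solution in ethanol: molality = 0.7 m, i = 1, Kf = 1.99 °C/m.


ΔTf = Kf × m × i
= 1.99 × 0.7 × 1
= 1.393 °C

1.393 °C


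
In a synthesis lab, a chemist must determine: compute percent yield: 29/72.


% yield = actual/theoretical × 100
= 29/72 × 100
= 40.28%

40.28%


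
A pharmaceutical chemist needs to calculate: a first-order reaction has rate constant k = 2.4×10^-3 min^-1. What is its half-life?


t½ = ln2/k = 0.693147/(2.4×10^-3 min^-1)
= 288.8 min

288.8 min


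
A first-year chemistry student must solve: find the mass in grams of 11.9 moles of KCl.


M(KCl) = 74.55 g/mol
mass = n × M = 11.9 × 74.55 = 887.15 g

887.15 g


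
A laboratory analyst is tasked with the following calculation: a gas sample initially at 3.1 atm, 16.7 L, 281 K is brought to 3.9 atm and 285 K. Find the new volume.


P1V1/T1 = P2V2/T2
V2 = P1V1T2/(T1P2)
= 3.1×16.7×285/(281×3.9)
= 13.463 L

13.463 L


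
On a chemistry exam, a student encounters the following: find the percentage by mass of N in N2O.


M(N2O) = 2×14.01 + 1×16.0 = 44.02 g/mol
Mass of N = 2 × 14.01 = 28.02 g/mol
% N = 28.02/44.02 × 100 = 63.65%

63.65%


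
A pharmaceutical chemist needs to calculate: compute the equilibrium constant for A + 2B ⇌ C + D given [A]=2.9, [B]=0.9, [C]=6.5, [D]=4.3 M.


Kc = [C][D]/([A][B]^2)
= (6.5^1 × 4.3^1)/(2.9^1 × 0.9^2)
= 27.95/2.349
= 11.90

11.90


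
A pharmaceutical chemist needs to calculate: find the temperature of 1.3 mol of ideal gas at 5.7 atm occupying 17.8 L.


PV = nRT  (R = 0.08206 L·atm/(mol·K))
T = PV/(nR) = 5.7×17.8/(1.3×0.08206)
= 101.46/0.106678
= 951.09 K

951.09 K


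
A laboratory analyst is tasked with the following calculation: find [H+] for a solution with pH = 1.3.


[H+] = 10^(-pH) = 10^(-1.3)
= 5.01×10^-2 M

5.01×10^-2 M


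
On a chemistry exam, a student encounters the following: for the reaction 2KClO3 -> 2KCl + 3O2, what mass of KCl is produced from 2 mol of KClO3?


Mole ratio KCl:KClO3 = 2:2
n(KCl) = 2 × 2/2 = 2.000 mol
mass = 2.000 × 74.55 = 149.1 g

149.1 g


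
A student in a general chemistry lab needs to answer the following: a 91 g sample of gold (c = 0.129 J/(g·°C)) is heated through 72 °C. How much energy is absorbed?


q = mcΔT = 91 × 0.129 × 72
= 845.21 J

845.21 J


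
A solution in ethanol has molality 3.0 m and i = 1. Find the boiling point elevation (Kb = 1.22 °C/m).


ΔTb = Kb × m × i
= 1.22 × 3.0 × 1
= 3.66 °C

3.66 °C


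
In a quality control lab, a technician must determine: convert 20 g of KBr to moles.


M(KBr) = 119.0 g/mol
n = mass/M = 20/119.0 = 0.1681 mol

0.1681 mol


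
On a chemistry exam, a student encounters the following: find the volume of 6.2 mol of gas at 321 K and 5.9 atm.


PV = nRT  (R = 0.08206 L·atm/(mol·K))
V = nRT/P = 6.2×0.08206×321/5.9
= 27.681 L

27.681 L


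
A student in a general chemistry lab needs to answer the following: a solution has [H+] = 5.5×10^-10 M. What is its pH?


pH = -log10([H+]) = -log10(5.5×10^-10)
= 10 - log10(5.5)
= 10 - 0.74
= 9.26

9.26


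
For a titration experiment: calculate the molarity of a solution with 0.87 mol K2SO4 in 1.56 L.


M = n/V = 0.87/1.56 = 0.558 mol/L

0.558 M


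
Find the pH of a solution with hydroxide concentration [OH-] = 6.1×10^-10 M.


pOH = -log10([OH-]) = -log10(6.1×10^-10)
= 10 - log10(6.1) = 9.21
pH = 14 - pOH = 14 - 9.21 = 4.79

4.79


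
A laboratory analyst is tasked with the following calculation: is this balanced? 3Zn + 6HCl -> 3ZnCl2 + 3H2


Equation: 3Zn + 6HCl -> 3ZnCl2 + 3H2
Check atoms: Cl: 6=6, H: 6=6, Zn: 3=3
Balanced

Yes, balanced


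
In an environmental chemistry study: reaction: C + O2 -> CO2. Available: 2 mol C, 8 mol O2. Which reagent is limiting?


Mole ratio available / coefficient:
  C: 2/1 = 2.000
  O2: 8/1 = 8.000
Smaller ratio is limiting.

C


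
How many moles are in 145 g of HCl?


M(HCl) = 36.46 g/mol
n = mass/M = 145/36.46 = 3.977 mol

3.977 mol


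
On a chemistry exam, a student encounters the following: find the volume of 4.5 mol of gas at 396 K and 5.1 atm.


PV = nRT  (R = 0.08206 L·atm/(mol·K))
V = nRT/P = 4.5×0.08206×396/5.1
= 28.673 L

28.673 L


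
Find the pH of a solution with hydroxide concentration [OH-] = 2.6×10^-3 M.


pOH = -log10([OH-]) = -log10(2.6×10^-3)
= 3 - log10(2.6) = 2.59
pH = 14 - pOH = 14 - 2.59 = 11.41

11.41


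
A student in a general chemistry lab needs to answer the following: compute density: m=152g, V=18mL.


ρ = mass/volume
= 152/18
= 8.444 g/mL

8.444 g/mL


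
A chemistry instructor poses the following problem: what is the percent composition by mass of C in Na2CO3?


M(Na2CO3) = 2×22.99 + 1×12.01 + 3×16.0 = 105.99 g/mol
Mass of C = 1 × 12.01 = 12.01 g/mol
% C = 12.01/105.99 × 100 = 11.33%

11.33%


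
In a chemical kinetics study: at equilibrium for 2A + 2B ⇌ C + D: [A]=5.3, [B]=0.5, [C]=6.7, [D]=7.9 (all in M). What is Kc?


Kc = [C][D]/([A]^2[B]^2)
= (6.7^1 × 7.9^1)/(5.3^2 × 0.5^2)
= 52.93/7.0225
= 7.537

7.537


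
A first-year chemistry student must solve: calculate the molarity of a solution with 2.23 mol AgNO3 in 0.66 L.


M = n/V = 2.23/0.66 = 3.379 mol/L

3.379 M


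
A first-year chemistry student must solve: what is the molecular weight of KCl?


M(KCl) = 1×39.1 + 1×35.45
= 39.1 + 35.45
= 74.55 g/mol

74.55 g/mol


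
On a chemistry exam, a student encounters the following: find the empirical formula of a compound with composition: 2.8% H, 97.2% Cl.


Assume 100 g sample. Moles of each element:
  H: 2.8/1.008 = 2.778 mol
  Cl: 97.2/35.45 = 2.742 mol
Divide by smallest (2.742):
  H: 2.778/2.742 = 1.01
  Cl: 2.742/2.742 = 1.0
Empirical formula: HCl

HCl


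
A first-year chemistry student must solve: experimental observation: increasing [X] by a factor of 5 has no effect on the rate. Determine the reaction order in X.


rate ∝ [X]^n
rate ∝ [X]^0
Order in X: 0

0


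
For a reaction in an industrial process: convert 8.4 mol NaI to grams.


M(NaI) = 149.89 g/mol
mass = n × M = 8.4 × 149.89 = 1259.08 g

1259.08 g


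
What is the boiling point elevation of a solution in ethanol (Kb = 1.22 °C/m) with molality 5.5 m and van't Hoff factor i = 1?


ΔTb = Kb × m × i
= 1.22 × 5.5 × 1
= 6.71 °C

6.71 °C


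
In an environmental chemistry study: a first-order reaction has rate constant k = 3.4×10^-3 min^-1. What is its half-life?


t½ = ln2/k = 0.693147/(3.4×10^-3 min^-1)
= 203.9 min

203.9 min


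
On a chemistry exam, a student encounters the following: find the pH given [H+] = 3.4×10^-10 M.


pH = -log10([H+]) = -log10(3.4×10^-10)
= 10 - log10(3.4)
= 10 - 0.53
= 9.47

9.47


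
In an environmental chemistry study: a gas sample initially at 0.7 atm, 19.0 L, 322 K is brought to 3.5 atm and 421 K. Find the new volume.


P1V1/T1 = P2V2/T2
V2 = P1V1T2/(T1P2)
= 0.7×19.0×421/(322×3.5)
= 4.968 L

4.968 L


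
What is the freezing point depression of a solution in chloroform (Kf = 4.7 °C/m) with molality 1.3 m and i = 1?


ΔTf = Kf × m × i
= 4.7 × 1.3 × 1
= 6.11 °C

6.11 °C


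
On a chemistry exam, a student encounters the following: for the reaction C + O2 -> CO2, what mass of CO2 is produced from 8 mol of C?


Mole ratio CO2:C = 1:1
n(CO2) = 8 × 1/1 = 8.000 mol
mass = 8.000 × 44.01 = 352.08 g

352.08 g


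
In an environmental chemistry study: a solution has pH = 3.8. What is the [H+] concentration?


[H+] = 10^(-pH) = 10^(-3.8)
= 1.58×10^-4 M

1.58×10^-4 M


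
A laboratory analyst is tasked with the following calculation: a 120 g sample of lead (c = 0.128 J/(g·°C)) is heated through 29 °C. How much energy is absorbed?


q = mcΔT = 120 × 0.128 × 29
= 445.44 J

445.44 J


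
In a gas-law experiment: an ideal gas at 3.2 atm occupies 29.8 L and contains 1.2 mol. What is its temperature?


PV = nRT  (R = 0.08206 L·atm/(mol·K))
T = PV/(nR) = 3.2×29.8/(1.2×0.08206)
= 95.36/0.098472
= 968.40 K

968.40 K


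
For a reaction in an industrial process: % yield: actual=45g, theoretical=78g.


% yield = actual/theoretical × 100
= 45/78 × 100
= 57.69%

57.69%


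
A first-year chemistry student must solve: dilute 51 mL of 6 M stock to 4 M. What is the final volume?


C1V1 = C2V2
6 × 51 = 4 × V2
V2 = 306/4 = 76.5 mL

76.5 mL


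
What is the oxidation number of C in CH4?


x + 4(+1) = 0, so x = -4
Oxidation number: -4

-4


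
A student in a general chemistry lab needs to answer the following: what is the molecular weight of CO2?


M(CO2) = 1×12.01 + 2×16.0
= 12.01 + 32.0
= 44.01 g/mol

44.01 g/mol


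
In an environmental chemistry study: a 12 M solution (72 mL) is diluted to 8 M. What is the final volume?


C1V1 = C2V2
12 × 72 = 8 × V2
V2 = 864/8 = 108.0 mL

108.0 mL


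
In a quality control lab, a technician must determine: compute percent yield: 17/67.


% yield = actual/theoretical × 100
= 17/67 × 100
= 25.37%

25.37%


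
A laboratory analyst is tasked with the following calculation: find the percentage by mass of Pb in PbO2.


M(PbO2) = 1×207.2 + 2×16.0 = 239.20 g/mol
Mass of Pb = 1 × 207.2 = 207.20 g/mol
% Pb = 207.20/239.20 × 100 = 86.62%

86.62%


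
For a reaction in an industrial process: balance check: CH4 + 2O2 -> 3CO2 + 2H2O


Equation: CH4 + 2O2 -> 3CO2 + 2H2O
Check atoms: C: 1≠3, H: 4=4, O: 4≠8
Not balanced

No, not balanced


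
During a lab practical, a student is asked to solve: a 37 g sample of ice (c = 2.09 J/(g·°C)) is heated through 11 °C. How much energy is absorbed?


q = mcΔT = 37 × 2.09 × 11
= 850.63 J

850.63 J


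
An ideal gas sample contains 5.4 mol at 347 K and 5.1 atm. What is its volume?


PV = nRT  (R = 0.08206 L·atm/(mol·K))
V = nRT/P = 5.4×0.08206×347/5.1
= 30.15 L

30.15 L


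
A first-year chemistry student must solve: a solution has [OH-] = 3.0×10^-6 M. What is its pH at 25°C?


pOH = -log10([OH-]) = -log10(3.0×10^-6)
= 6 - log10(3.0) = 5.52
pH = 14 - pOH = 14 - 5.52 = 8.48

8.48


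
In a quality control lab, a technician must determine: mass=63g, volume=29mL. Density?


ρ = mass/volume
= 63/29
= 2.172 g/mL

2.172 g/mL


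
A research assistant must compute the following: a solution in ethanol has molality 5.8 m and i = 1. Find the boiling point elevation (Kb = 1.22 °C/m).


ΔTb = Kb × m × i
= 1.22 × 5.8 × 1
= 7.076 °C

7.076 °C


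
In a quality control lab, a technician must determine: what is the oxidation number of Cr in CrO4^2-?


x + 4(-2) = -2, so x = +6
Oxidation number: +6

+6


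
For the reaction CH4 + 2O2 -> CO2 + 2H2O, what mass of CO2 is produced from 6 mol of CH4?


Mole ratio CO2:CH4 = 1:1
n(CO2) = 6 × 1/1 = 6.000 mol
mass = 6.000 × 44.01 = 264.06 g

264.06 g


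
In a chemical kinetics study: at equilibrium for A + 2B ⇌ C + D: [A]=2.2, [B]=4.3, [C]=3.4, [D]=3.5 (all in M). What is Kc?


Kc = [C][D]/([A][B]^2)
= (3.4^1 × 3.5^1)/(2.2^1 × 4.3^2)
= 11.9/40.678
= 0.2925

0.2925


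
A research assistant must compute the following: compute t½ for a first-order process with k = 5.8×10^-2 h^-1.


t½ = ln2/k = 0.693147/(5.8×10^-2 h^-1)
= 11.95 h

11.95 h


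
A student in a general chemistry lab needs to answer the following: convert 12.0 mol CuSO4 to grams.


M(CuSO4) = 159.62 g/mol
mass = n × M = 12.0 × 159.62 = 1915.44 g

1915.44 g


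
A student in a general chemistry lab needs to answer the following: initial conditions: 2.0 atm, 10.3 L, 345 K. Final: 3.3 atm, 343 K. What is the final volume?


P1V1/T1 = P2V2/T2
V2 = P1V1T2/(T1P2)
= 2.0×10.3×343/(345×3.3)
= 6.206 L

6.206 L


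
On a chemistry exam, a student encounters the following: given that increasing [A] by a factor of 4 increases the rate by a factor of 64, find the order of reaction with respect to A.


rate ∝ [A]^n
4^n = 64 → n = 3
Order in A: 3

3


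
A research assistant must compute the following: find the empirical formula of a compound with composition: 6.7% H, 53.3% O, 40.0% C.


Assume 100 g sample. Moles of each element:
  H: 6.7/1.008 = 6.647 mol
  O: 53.3/16.0 = 3.331 mol
  C: 40.0/12.01 = 3.331 mol
Divide by smallest (3.331):
  H: 6.647/3.331 = 2.0
  O: 3.331/3.331 = 1.0
  C: 3.331/3.331 = 1.0
Empirical formula: CH2O

CH2O


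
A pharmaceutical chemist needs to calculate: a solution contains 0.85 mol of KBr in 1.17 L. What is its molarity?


M = n/V = 0.85/1.17 = 0.726 mol/L

0.726 M


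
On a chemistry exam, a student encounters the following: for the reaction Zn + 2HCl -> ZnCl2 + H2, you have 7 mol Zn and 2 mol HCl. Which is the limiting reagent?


Mole ratio available / coefficient:
  Zn: 7/1 = 7.000
  HCl: 2/2 = 1.000
Smaller ratio is limiting.

HCl


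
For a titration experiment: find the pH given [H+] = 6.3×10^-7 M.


pH = -log10([H+]) = -log10(6.3×10^-7)
= 7 - log10(6.3)
= 7 - 0.8
= 6.2

6.2


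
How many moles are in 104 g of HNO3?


M(HNO3) = 63.02 g/mol
n = mass/M = 104/63.02 = 1.6503 mol

1.6503 mol


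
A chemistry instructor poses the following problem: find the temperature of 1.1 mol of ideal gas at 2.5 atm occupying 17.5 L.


PV = nRT  (R = 0.08206 L·atm/(mol·K))
T = PV/(nR) = 2.5×17.5/(1.1×0.08206)
= 43.75/0.090266
= 484.68 K

484.68 K


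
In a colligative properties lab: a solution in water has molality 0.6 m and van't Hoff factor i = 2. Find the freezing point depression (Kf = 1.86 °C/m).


ΔTf = Kf × m × i
= 1.86 × 0.6 × 2
= 2.232 °C

2.232 °C


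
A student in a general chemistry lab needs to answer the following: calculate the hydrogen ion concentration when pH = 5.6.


[H+] = 10^(-pH) = 10^(-5.6)
= 2.51×10^-6 M

2.51×10^-6 M


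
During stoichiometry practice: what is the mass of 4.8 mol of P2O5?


M(P2O5) = 141.94 g/mol
mass = n × M = 4.8 × 141.94 = 681.31 g

681.31 g


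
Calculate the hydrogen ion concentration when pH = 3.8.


[H+] = 10^(-pH) = 10^(-3.8)
= 1.58×10^-4 M

1.58×10^-4 M


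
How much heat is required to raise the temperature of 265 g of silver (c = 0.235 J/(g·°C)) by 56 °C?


q = mcΔT = 265 × 0.235 × 56
= 3487.40 J

3487.40 J


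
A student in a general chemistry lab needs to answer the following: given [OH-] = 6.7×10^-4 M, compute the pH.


pOH = -log10([OH-]) = -log10(6.7×10^-4)
= 4 - log10(6.7) = 3.17
pH = 14 - pOH = 14 - 3.17 = 10.83

10.83


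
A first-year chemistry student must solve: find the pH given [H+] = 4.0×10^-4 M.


pH = -log10([H+]) = -log10(4.0×10^-4)
= 4 - log10(4.0)
= 4 - 0.6
= 3.4

3.4


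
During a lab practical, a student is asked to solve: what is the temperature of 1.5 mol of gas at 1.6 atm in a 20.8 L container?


PV = nRT  (R = 0.08206 L·atm/(mol·K))
T = PV/(nR) = 1.6×20.8/(1.5×0.08206)
= 33.28/0.123090
= 270.37 K

270.37 K


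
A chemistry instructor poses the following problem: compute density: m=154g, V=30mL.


ρ = mass/volume
= 154/30
= 5.133 g/mL

5.133 g/mL


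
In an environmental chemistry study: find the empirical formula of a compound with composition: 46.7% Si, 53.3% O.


Assume 100 g sample. Moles of each element:
  Si: 46.7/28.09 = 1.663 mol
  O: 53.3/16.0 = 3.331 mol
Divide by smallest (1.663):
  Si: 1.663/1.663 = 1.0
  O: 3.331/1.663 = 2.0
Empirical formula: SiO2

SiO2


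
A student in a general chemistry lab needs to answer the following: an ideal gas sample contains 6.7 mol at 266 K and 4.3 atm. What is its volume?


PV = nRT  (R = 0.08206 L·atm/(mol·K))
V = nRT/P = 6.7×0.08206×266/4.3
= 34.011 L

34.011 L


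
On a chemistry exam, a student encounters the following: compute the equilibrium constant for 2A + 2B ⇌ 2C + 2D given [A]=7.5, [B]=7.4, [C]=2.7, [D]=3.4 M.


Kc = [C]^2[D]^2/([A]^2[B]^2)
= (2.7^2 × 3.4^2)/(7.5^2 × 7.4^2)
= 84.2724/3080.25
= 0.02736

0.02736


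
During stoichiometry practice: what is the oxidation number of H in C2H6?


H is +1 with nonmetals
Oxidation number: +1

+1


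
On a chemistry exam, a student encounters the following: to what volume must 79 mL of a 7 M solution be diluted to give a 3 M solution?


C1V1 = C2V2
7 × 79 = 3 × V2
V2 = 553/3 = 184.33 mL

184.33 mL


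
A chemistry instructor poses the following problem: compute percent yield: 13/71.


% yield = actual/theoretical × 100
= 13/71 × 100
= 18.31%

18.31%


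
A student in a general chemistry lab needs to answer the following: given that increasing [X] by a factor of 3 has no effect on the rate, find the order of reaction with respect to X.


rate ∝ [X]^n
rate ∝ [X]^0
Order in X: 0

0


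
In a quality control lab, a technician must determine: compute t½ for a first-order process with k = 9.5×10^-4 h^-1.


t½ = ln2/k = 0.693147/(9.5×10^-4 h^-1)
= 729.6 h

729.6 h
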